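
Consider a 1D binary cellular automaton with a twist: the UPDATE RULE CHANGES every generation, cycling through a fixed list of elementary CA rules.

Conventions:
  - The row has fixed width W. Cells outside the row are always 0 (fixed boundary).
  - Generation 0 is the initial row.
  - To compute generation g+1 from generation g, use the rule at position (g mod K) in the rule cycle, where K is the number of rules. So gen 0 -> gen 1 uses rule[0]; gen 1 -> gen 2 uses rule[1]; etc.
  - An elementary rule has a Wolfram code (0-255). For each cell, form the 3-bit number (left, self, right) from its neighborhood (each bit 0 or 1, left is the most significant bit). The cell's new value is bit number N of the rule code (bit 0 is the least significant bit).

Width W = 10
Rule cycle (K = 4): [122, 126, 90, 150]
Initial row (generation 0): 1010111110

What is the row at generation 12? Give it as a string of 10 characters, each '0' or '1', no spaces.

Answer: 1100110101

Derivation:
Gen 0: 1010111110
Gen 1 (rule 122): 0101100011
Gen 2 (rule 126): 1111110111
Gen 3 (rule 90): 1000010101
Gen 4 (rule 150): 1100110101
Gen 5 (rule 122): 1111111010
Gen 6 (rule 126): 1000001111
Gen 7 (rule 90): 0100011001
Gen 8 (rule 150): 1110100111
Gen 9 (rule 122): 1011011101
Gen 10 (rule 126): 1111110111
Gen 11 (rule 90): 1000010101
Gen 12 (rule 150): 1100110101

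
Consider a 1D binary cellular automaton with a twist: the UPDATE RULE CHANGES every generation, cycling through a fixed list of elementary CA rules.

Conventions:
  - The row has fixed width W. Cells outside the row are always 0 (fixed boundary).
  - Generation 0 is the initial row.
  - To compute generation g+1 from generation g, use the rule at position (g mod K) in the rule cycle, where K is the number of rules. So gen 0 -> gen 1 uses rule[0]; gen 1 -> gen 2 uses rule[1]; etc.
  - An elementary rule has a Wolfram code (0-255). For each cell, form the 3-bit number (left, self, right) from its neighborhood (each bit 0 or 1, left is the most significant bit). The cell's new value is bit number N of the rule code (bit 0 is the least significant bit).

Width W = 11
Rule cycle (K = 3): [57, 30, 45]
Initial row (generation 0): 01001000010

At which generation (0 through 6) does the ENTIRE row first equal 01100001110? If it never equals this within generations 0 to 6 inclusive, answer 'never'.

Answer: 5

Derivation:
Gen 0: 01001000010
Gen 1 (rule 57): 00100111001
Gen 2 (rule 30): 01111100111
Gen 3 (rule 45): 01000000100
Gen 4 (rule 57): 00111110011
Gen 5 (rule 30): 01100001110
Gen 6 (rule 45): 01001101000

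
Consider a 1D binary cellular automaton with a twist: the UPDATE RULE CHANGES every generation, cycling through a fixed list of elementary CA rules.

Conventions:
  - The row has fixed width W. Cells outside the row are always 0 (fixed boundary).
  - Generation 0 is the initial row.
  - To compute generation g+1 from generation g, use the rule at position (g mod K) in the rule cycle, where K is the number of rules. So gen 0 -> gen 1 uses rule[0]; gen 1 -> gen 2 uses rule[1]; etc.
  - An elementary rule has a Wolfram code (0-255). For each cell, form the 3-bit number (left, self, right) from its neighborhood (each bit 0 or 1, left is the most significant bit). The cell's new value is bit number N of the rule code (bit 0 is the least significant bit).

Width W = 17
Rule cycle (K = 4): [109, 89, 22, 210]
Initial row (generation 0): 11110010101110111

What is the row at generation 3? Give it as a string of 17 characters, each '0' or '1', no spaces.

Answer: 11111011011010110

Derivation:
Gen 0: 11110010101110111
Gen 1 (rule 109): 10010011111011101
Gen 2 (rule 89): 01001010001010100
Gen 3 (rule 22): 11111011011010110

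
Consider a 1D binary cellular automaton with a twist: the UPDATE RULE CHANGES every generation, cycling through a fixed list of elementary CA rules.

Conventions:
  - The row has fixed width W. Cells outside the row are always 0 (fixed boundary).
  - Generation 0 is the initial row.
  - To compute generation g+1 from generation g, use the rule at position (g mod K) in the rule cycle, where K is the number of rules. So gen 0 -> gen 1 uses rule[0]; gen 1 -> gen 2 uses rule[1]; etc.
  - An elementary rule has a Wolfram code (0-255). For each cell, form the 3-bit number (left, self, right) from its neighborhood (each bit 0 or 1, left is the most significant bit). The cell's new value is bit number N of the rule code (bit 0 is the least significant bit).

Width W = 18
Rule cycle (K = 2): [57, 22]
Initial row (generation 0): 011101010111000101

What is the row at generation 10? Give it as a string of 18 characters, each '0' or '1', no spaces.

Gen 0: 011101010111000101
Gen 1 (rule 57): 010010101100110010
Gen 2 (rule 22): 111110100011001111
Gen 3 (rule 57): 100001011010101000
Gen 4 (rule 22): 110011000010101100
Gen 5 (rule 57): 101010111001011011
Gen 6 (rule 22): 101010000111000000
Gen 7 (rule 57): 010101110100111111
Gen 8 (rule 22): 110100000111000000
Gen 9 (rule 57): 101011110100111111
Gen 10 (rule 22): 101000000111000000

Answer: 101000000111000000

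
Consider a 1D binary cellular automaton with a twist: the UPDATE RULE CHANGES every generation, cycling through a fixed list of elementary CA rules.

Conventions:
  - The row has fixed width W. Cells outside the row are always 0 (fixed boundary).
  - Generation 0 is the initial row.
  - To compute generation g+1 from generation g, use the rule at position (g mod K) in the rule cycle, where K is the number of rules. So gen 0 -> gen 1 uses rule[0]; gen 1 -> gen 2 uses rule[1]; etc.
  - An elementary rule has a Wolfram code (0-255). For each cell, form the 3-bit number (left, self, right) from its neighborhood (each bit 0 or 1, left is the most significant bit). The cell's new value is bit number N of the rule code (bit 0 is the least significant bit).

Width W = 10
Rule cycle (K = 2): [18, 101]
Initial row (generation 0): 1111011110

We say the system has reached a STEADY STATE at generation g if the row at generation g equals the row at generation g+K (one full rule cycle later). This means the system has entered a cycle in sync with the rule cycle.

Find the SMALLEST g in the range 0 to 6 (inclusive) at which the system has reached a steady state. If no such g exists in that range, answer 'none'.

Answer: 3

Derivation:
Gen 0: 1111011110
Gen 1 (rule 18): 0000000001
Gen 2 (rule 101): 1111111101
Gen 3 (rule 18): 0000000000
Gen 4 (rule 101): 1111111111
Gen 5 (rule 18): 0000000000
Gen 6 (rule 101): 1111111111
Gen 7 (rule 18): 0000000000
Gen 8 (rule 101): 1111111111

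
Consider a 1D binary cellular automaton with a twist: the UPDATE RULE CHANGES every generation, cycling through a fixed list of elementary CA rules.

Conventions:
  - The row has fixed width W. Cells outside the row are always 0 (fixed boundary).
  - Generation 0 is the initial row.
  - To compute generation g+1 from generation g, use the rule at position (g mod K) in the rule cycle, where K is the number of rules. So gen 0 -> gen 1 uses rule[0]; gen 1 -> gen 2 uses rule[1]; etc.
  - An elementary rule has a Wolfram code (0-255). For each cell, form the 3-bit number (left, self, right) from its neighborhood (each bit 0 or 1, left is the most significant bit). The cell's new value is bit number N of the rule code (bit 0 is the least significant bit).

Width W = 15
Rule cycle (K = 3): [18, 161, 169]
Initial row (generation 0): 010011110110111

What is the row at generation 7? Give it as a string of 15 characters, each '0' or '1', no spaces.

Gen 0: 010011110110111
Gen 1 (rule 18): 101100000000000
Gen 2 (rule 161): 010001111111111
Gen 3 (rule 169): 000101111111110
Gen 4 (rule 18): 001000000000001
Gen 5 (rule 161): 100011111111100
Gen 6 (rule 169): 001011111111001
Gen 7 (rule 18): 010000000000110

Answer: 010000000000110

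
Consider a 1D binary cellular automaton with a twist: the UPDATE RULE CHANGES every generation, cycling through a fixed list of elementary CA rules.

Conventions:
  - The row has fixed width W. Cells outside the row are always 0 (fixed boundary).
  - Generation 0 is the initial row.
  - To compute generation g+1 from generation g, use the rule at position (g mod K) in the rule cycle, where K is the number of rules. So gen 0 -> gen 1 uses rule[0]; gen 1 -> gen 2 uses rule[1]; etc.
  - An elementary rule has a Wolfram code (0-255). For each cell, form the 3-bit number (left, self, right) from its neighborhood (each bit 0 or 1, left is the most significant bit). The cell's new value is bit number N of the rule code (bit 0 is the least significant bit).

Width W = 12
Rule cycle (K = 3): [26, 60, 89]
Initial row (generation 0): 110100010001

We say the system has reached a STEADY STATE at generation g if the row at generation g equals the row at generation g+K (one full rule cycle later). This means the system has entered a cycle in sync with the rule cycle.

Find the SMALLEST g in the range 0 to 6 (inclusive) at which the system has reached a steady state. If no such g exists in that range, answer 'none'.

Gen 0: 110100010001
Gen 1 (rule 26): 100010101010
Gen 2 (rule 60): 110011111111
Gen 3 (rule 89): 111010000001
Gen 4 (rule 26): 100001000010
Gen 5 (rule 60): 110001100011
Gen 6 (rule 89): 111101111011
Gen 7 (rule 26): 100001000010
Gen 8 (rule 60): 110001100011
Gen 9 (rule 89): 111101111011

Answer: 4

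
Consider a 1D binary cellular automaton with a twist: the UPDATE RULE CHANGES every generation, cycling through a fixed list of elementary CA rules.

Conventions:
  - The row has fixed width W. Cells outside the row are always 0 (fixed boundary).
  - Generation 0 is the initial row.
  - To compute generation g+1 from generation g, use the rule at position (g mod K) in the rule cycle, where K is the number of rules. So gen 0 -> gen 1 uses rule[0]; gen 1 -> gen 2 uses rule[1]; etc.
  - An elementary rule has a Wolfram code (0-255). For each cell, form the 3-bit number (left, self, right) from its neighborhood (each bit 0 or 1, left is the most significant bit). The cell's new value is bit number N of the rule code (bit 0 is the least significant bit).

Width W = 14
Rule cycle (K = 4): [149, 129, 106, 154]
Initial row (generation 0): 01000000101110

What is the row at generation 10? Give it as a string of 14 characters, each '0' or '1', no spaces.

Gen 0: 01000000101110
Gen 1 (rule 149): 01111110100101
Gen 2 (rule 129): 00111100000000
Gen 3 (rule 106): 01100100000000
Gen 4 (rule 154): 11011010000000
Gen 5 (rule 149): 00000011111111
Gen 6 (rule 129): 11111001111110
Gen 7 (rule 106): 10001011000010
Gen 8 (rule 154): 01010010100101
Gen 9 (rule 149): 01011010110101
Gen 10 (rule 129): 00000000000000

Answer: 00000000000000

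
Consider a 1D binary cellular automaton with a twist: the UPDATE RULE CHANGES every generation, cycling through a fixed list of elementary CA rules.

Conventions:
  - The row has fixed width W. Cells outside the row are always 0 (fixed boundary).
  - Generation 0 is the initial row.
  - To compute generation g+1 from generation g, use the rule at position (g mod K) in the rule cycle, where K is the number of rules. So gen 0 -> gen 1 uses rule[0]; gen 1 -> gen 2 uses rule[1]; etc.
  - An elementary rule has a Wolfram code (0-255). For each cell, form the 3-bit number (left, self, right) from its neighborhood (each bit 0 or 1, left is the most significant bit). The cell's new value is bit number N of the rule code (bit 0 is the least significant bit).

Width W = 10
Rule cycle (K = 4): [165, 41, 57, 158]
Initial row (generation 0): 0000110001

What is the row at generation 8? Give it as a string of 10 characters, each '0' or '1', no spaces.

Answer: 1111010010

Derivation:
Gen 0: 0000110001
Gen 1 (rule 165): 1110000101
Gen 2 (rule 41): 1000110010
Gen 3 (rule 57): 0110101001
Gen 4 (rule 158): 1100101111
Gen 5 (rule 165): 0000110110
Gen 6 (rule 41): 1110101100
Gen 7 (rule 57): 1001011011
Gen 8 (rule 158): 1111010010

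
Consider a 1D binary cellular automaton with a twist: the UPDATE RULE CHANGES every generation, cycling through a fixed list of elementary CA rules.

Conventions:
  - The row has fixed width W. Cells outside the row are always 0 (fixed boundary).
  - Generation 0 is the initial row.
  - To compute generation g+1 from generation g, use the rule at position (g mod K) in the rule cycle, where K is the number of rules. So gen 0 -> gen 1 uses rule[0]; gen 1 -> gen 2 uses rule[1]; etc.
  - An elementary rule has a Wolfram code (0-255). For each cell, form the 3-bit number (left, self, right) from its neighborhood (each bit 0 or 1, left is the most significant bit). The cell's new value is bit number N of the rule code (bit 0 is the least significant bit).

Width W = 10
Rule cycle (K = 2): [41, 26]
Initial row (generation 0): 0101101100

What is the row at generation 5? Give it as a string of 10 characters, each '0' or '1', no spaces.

Gen 0: 0101101100
Gen 1 (rule 41): 0011011001
Gen 2 (rule 26): 0110010110
Gen 3 (rule 41): 0100001100
Gen 4 (rule 26): 1010011010
Gen 5 (rule 41): 0100010100

Answer: 0100010100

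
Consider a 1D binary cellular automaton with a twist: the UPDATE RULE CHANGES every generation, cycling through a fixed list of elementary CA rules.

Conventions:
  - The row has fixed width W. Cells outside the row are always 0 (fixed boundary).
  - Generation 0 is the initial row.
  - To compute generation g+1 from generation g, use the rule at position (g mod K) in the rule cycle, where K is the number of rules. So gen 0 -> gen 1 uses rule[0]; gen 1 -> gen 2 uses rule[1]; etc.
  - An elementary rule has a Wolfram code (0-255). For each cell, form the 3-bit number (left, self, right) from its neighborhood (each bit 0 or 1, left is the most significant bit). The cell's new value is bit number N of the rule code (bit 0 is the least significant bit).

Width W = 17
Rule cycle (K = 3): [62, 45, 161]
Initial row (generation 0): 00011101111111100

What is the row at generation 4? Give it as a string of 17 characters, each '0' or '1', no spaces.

Answer: 11111100011001110

Derivation:
Gen 0: 00011101111111100
Gen 1 (rule 62): 00110011000000010
Gen 2 (rule 45): 10100010011111010
Gen 3 (rule 161): 01001000001110100
Gen 4 (rule 62): 11111100011001110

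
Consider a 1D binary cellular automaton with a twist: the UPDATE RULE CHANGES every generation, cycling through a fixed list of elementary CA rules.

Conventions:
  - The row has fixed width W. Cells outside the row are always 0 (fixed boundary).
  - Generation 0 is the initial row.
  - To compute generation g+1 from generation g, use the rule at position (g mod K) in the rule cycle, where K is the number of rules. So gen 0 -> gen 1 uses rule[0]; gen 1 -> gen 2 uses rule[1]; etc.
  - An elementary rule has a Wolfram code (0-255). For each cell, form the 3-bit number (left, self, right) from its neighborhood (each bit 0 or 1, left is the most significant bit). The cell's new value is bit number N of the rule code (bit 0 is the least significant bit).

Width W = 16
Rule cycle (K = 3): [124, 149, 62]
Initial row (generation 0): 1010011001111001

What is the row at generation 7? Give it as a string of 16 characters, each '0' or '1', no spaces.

Answer: 1110011110111100

Derivation:
Gen 0: 1010011001111001
Gen 1 (rule 124): 1111011101001101
Gen 2 (rule 149): 0110001001100001
Gen 3 (rule 62): 1101011111010011
Gen 4 (rule 124): 1111110001111011
Gen 5 (rule 149): 0111101100110000
Gen 6 (rule 62): 1100011011101000
Gen 7 (rule 124): 1110011110111100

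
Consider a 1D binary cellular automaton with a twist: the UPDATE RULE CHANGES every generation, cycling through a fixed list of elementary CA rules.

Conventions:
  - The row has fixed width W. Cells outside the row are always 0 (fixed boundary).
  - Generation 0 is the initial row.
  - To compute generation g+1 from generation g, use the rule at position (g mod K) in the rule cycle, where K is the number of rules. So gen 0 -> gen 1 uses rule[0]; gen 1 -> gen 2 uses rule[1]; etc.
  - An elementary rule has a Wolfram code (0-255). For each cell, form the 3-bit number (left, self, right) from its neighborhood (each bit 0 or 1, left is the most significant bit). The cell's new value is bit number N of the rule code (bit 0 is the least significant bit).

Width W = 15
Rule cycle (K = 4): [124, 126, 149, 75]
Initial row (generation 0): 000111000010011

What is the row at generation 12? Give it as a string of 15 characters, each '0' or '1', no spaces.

Gen 0: 000111000010011
Gen 1 (rule 124): 000101100011011
Gen 2 (rule 126): 001111110111111
Gen 3 (rule 149): 100111100011110
Gen 4 (rule 75): 001100101110010
Gen 5 (rule 124): 001110111011011
Gen 6 (rule 126): 011011101111111
Gen 7 (rule 149): 000001000111110
Gen 8 (rule 75): 111110011100010
Gen 9 (rule 124): 100011010110011
Gen 10 (rule 126): 110111111111111
Gen 11 (rule 149): 000011111111110
Gen 12 (rule 75): 111110000000010

Answer: 111110000000010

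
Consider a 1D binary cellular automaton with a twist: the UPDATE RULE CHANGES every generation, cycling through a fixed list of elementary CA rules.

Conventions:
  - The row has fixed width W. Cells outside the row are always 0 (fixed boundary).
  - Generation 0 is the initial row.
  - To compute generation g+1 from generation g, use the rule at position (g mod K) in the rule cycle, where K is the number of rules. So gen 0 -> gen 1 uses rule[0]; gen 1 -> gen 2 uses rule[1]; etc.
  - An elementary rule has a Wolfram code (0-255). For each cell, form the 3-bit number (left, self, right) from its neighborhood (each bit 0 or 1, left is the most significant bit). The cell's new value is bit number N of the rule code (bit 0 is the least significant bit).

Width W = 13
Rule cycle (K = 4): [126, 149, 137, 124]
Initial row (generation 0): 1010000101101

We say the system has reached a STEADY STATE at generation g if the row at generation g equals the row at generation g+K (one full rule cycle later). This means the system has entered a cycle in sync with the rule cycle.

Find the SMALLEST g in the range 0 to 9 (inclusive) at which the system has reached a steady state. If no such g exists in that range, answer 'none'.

Gen 0: 1010000101101
Gen 1 (rule 126): 1111001111111
Gen 2 (rule 149): 0110100111110
Gen 3 (rule 137): 0100000111100
Gen 4 (rule 124): 0110000100110
Gen 5 (rule 126): 1111001111111
Gen 6 (rule 149): 0110100111110
Gen 7 (rule 137): 0100000111100
Gen 8 (rule 124): 0110000100110
Gen 9 (rule 126): 1111001111111
Gen 10 (rule 149): 0110100111110
Gen 11 (rule 137): 0100000111100
Gen 12 (rule 124): 0110000100110
Gen 13 (rule 126): 1111001111111

Answer: 1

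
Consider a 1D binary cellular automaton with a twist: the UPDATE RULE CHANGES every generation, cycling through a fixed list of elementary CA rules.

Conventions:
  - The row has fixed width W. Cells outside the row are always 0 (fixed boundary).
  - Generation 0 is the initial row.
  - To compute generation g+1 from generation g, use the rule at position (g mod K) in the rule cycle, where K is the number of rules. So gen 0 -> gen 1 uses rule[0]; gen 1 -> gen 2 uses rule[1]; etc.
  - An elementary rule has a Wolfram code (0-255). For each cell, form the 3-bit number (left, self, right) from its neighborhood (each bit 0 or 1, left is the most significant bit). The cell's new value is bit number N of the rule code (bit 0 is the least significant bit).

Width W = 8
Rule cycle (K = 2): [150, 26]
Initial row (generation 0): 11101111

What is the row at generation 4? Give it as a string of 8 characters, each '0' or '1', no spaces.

Answer: 00010010

Derivation:
Gen 0: 11101111
Gen 1 (rule 150): 01000110
Gen 2 (rule 26): 10101101
Gen 3 (rule 150): 10100001
Gen 4 (rule 26): 00010010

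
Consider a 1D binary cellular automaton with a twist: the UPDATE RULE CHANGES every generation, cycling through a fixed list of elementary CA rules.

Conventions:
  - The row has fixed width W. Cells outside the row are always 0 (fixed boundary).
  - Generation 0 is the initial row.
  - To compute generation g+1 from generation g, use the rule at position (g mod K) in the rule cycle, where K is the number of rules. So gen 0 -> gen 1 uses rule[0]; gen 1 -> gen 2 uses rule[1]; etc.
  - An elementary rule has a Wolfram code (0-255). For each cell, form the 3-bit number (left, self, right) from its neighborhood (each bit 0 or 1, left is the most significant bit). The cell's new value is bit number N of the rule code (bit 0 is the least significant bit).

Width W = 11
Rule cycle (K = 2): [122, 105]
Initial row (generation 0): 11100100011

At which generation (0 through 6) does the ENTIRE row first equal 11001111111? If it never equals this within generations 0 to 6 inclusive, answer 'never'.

Gen 0: 11100100011
Gen 1 (rule 122): 10111010111
Gen 2 (rule 105): 01101101101
Gen 3 (rule 122): 11111111110
Gen 4 (rule 105): 10000000010
Gen 5 (rule 122): 01000000101
Gen 6 (rule 105): 00011110010

Answer: never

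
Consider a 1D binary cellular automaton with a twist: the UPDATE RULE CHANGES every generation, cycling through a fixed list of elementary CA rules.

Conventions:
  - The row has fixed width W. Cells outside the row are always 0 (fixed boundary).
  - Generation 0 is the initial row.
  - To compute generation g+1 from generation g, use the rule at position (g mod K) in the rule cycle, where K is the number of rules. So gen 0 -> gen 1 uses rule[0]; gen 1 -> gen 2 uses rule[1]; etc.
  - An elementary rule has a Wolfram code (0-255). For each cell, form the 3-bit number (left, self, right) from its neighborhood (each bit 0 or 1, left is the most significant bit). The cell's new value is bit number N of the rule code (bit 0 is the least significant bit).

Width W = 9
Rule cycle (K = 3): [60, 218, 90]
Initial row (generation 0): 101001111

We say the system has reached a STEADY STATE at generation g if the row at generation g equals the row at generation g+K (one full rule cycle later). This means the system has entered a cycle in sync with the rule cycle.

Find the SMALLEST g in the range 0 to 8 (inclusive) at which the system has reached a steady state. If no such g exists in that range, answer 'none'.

Answer: none

Derivation:
Gen 0: 101001111
Gen 1 (rule 60): 111101000
Gen 2 (rule 218): 111100100
Gen 3 (rule 90): 100111010
Gen 4 (rule 60): 110100111
Gen 5 (rule 218): 110011111
Gen 6 (rule 90): 111110001
Gen 7 (rule 60): 100001001
Gen 8 (rule 218): 010010110
Gen 9 (rule 90): 101100111
Gen 10 (rule 60): 111010100
Gen 11 (rule 218): 111000010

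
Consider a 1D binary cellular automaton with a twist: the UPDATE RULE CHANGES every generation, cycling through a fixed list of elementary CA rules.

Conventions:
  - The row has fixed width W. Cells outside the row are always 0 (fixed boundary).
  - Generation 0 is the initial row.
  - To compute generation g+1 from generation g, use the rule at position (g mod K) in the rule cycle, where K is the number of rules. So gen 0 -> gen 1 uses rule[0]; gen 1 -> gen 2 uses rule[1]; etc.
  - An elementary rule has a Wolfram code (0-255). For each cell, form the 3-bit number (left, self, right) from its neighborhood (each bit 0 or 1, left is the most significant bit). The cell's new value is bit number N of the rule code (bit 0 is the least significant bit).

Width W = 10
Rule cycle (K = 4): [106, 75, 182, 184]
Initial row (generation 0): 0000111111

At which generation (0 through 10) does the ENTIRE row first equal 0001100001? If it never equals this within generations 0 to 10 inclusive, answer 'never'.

Answer: 1

Derivation:
Gen 0: 0000111111
Gen 1 (rule 106): 0001100001
Gen 2 (rule 75): 1111101110
Gen 3 (rule 182): 0111010101
Gen 4 (rule 184): 0110101010
Gen 5 (rule 106): 1111010100
Gen 6 (rule 75): 1001000001
Gen 7 (rule 182): 1111100011
Gen 8 (rule 184): 1111010010
Gen 9 (rule 106): 1001100100
Gen 10 (rule 75): 0011101001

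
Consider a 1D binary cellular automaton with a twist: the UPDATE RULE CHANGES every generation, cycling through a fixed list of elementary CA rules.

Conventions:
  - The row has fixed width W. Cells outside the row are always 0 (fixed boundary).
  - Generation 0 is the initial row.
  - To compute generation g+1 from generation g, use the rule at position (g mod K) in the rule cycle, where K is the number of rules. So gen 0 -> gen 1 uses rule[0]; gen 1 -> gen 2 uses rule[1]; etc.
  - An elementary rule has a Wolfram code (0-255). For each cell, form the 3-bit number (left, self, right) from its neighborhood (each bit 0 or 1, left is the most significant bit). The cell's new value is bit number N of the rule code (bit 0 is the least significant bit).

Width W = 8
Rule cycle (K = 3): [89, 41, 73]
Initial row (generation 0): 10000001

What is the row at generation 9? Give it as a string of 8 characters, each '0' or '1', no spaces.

Gen 0: 10000001
Gen 1 (rule 89): 01111100
Gen 2 (rule 41): 01000001
Gen 3 (rule 73): 00011100
Gen 4 (rule 89): 11010111
Gen 5 (rule 41): 10101100
Gen 6 (rule 73): 00001101
Gen 7 (rule 89): 11101100
Gen 8 (rule 41): 10011001
Gen 9 (rule 73): 00011000

Answer: 00011000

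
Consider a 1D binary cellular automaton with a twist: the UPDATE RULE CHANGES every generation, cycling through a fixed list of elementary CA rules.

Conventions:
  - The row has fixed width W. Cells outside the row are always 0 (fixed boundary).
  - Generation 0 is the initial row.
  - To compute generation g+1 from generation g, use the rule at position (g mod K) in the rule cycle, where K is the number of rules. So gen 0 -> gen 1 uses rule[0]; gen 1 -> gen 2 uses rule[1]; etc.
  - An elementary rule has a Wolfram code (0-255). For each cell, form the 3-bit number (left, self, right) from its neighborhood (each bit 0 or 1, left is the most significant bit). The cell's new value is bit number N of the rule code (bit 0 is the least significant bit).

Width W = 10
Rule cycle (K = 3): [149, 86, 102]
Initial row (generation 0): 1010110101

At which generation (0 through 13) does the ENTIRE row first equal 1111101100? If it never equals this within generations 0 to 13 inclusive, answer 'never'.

Answer: never

Derivation:
Gen 0: 1010110101
Gen 1 (rule 149): 1010000101
Gen 2 (rule 86): 1011001101
Gen 3 (rule 102): 1101010111
Gen 4 (rule 149): 0001010010
Gen 5 (rule 86): 0011011111
Gen 6 (rule 102): 0101100001
Gen 7 (rule 149): 0100011101
Gen 8 (rule 86): 1110100101
Gen 9 (rule 102): 0011101111
Gen 10 (rule 149): 1001000110
Gen 11 (rule 86): 1111101011
Gen 12 (rule 102): 0000111101
Gen 13 (rule 149): 1110011001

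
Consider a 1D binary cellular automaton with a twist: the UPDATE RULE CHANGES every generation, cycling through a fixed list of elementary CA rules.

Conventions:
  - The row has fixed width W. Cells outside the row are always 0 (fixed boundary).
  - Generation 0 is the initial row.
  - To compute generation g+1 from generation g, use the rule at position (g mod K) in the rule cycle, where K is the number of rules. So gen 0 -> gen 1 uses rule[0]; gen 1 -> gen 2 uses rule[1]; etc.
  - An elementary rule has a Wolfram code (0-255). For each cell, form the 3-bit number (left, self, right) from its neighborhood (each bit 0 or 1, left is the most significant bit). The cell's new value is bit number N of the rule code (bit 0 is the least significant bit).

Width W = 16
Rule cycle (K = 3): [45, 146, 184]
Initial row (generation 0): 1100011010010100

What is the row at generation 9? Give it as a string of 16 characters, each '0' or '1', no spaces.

Answer: 0101000010100000

Derivation:
Gen 0: 1100011010010100
Gen 1 (rule 45): 1001010110011101
Gen 2 (rule 146): 0110000001101000
Gen 3 (rule 184): 0101000001010100
Gen 4 (rule 45): 0111011101111101
Gen 5 (rule 146): 1010001000111000
Gen 6 (rule 184): 0101000100110100
Gen 7 (rule 45): 0111010100101101
Gen 8 (rule 146): 1010000011000000
Gen 9 (rule 184): 0101000010100000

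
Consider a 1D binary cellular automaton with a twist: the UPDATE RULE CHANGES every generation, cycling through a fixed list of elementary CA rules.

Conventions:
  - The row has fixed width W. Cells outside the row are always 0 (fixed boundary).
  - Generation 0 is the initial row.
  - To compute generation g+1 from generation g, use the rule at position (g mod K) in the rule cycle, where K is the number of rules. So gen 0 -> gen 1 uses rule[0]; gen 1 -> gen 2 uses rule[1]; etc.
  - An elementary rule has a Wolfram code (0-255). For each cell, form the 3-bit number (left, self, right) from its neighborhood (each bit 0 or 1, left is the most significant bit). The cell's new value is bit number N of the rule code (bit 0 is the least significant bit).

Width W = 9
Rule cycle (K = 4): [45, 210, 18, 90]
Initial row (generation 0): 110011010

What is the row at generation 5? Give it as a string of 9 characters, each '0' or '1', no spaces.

Gen 0: 110011010
Gen 1 (rule 45): 100010110
Gen 2 (rule 210): 010100011
Gen 3 (rule 18): 100010100
Gen 4 (rule 90): 010100010
Gen 5 (rule 45): 011101010

Answer: 011101010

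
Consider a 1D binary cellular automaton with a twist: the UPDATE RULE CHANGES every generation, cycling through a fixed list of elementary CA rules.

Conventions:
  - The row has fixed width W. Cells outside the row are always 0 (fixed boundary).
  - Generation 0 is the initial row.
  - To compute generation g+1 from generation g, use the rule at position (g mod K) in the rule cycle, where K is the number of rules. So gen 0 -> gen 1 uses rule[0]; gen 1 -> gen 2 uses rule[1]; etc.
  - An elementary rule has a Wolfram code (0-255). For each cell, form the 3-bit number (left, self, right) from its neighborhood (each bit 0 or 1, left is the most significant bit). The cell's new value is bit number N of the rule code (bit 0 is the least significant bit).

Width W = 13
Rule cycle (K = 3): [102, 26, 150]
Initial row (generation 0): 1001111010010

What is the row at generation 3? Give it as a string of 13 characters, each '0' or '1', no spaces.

Answer: 0011000101101

Derivation:
Gen 0: 1001111010010
Gen 1 (rule 102): 1010001110110
Gen 2 (rule 26): 0001011000101
Gen 3 (rule 150): 0011000101101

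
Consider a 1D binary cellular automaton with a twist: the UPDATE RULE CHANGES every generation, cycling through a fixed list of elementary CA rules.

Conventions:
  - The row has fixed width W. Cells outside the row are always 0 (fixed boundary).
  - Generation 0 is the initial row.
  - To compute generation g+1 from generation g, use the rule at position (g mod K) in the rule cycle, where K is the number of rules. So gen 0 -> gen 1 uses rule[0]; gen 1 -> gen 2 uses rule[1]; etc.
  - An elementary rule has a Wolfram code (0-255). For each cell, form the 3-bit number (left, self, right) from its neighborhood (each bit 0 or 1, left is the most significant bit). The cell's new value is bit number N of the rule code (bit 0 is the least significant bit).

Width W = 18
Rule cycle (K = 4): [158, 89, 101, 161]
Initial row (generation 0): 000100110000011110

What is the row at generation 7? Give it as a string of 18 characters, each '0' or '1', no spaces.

Gen 0: 000100110000011110
Gen 1 (rule 158): 001111101000111101
Gen 2 (rule 89): 101000100110100100
Gen 3 (rule 101): 111010100011100101
Gen 4 (rule 161): 010101001001000010
Gen 5 (rule 158): 110101111111100111
Gen 6 (rule 89): 110001000000110101
Gen 7 (rule 101): 010101011110011111

Answer: 010101011110011111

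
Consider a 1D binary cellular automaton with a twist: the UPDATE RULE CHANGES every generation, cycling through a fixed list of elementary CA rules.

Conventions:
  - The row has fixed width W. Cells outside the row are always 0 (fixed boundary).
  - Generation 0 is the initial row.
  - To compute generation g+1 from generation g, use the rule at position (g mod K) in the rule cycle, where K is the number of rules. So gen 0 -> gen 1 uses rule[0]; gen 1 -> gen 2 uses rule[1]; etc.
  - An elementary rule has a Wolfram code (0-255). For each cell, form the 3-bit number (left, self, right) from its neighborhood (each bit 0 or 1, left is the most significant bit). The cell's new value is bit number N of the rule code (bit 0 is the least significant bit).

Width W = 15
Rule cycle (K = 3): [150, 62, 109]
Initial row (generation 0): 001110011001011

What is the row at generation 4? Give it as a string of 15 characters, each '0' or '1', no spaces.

Answer: 110010100111101

Derivation:
Gen 0: 001110011001011
Gen 1 (rule 150): 010101100111000
Gen 2 (rule 62): 111111011100100
Gen 3 (rule 109): 100001110100101
Gen 4 (rule 150): 110010100111101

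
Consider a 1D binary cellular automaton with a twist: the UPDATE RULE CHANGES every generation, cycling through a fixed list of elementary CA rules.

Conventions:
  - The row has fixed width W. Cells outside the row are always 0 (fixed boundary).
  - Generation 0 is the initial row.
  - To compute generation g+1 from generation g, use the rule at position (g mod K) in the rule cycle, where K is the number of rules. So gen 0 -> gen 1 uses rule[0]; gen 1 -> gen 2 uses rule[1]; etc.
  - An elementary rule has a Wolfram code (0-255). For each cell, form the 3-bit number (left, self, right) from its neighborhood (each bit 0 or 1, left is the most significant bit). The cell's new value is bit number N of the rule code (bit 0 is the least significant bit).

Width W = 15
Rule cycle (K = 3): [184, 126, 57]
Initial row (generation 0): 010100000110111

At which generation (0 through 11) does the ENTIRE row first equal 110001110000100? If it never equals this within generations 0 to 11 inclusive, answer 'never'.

Gen 0: 010100000110111
Gen 1 (rule 184): 001010000101110
Gen 2 (rule 126): 011111001111011
Gen 3 (rule 57): 010000101000110
Gen 4 (rule 184): 001000010100101
Gen 5 (rule 126): 011100111111111
Gen 6 (rule 57): 010010100000000
Gen 7 (rule 184): 001001010000000
Gen 8 (rule 126): 011111111000000
Gen 9 (rule 57): 010000000111111
Gen 10 (rule 184): 001000000111110
Gen 11 (rule 126): 011100001100011

Answer: never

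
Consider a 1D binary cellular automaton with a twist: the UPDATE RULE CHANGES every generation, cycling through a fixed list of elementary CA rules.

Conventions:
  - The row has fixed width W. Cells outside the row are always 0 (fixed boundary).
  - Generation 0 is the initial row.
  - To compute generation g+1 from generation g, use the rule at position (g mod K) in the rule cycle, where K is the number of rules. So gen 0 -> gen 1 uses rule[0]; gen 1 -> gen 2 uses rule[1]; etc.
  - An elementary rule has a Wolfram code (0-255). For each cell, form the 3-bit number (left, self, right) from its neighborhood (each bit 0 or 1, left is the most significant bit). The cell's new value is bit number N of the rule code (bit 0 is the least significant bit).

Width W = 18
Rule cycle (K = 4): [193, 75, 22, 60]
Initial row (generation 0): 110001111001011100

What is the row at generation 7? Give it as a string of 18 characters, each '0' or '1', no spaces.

Answer: 000001100111111011

Derivation:
Gen 0: 110001111001011100
Gen 1 (rule 193): 010100111000001101
Gen 2 (rule 75): 100001101011111100
Gen 3 (rule 22): 110010001000000010
Gen 4 (rule 60): 101011001100000011
Gen 5 (rule 193): 000001000101111001
Gen 6 (rule 75): 111110011001001010
Gen 7 (rule 22): 000001100111111011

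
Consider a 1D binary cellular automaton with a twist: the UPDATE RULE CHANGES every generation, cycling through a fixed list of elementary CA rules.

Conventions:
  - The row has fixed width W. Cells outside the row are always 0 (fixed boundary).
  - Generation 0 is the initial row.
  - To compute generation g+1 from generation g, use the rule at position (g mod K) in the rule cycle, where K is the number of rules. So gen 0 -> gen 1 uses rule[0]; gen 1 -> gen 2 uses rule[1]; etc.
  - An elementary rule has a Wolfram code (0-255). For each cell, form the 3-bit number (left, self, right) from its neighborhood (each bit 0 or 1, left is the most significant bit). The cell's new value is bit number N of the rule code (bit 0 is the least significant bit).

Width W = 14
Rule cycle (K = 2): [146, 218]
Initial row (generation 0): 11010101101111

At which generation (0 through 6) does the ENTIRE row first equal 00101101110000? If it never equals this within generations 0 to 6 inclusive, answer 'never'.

Gen 0: 11010101101111
Gen 1 (rule 146): 00000000000110
Gen 2 (rule 218): 00000000001111
Gen 3 (rule 146): 00000000010110
Gen 4 (rule 218): 00000000100111
Gen 5 (rule 146): 00000001011010
Gen 6 (rule 218): 00000010011001

Answer: never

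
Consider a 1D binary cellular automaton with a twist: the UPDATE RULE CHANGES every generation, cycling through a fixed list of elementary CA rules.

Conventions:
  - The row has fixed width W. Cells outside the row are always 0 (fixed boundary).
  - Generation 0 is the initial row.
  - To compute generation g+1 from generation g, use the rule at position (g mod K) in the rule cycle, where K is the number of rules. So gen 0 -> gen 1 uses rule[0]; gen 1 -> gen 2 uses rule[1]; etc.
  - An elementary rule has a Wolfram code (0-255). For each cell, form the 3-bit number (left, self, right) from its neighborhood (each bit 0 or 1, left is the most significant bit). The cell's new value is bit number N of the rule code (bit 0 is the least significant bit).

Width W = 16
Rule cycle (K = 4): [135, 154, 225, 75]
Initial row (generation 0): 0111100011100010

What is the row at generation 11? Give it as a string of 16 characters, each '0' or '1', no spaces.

Answer: 1001101001011001

Derivation:
Gen 0: 0111100011100010
Gen 1 (rule 135): 1011001101001110
Gen 2 (rule 154): 0010111000111101
Gen 3 (rule 225): 1001011010011110
Gen 4 (rule 75): 0010011000110010
Gen 5 (rule 135): 1110100011000110
Gen 6 (rule 154): 1100010110101101
Gen 7 (rule 225): 0101001011010110
Gen 8 (rule 75): 1000010011000110
Gen 9 (rule 135): 1011110100011000
Gen 10 (rule 154): 0011100010110100
Gen 11 (rule 225): 1001101001011001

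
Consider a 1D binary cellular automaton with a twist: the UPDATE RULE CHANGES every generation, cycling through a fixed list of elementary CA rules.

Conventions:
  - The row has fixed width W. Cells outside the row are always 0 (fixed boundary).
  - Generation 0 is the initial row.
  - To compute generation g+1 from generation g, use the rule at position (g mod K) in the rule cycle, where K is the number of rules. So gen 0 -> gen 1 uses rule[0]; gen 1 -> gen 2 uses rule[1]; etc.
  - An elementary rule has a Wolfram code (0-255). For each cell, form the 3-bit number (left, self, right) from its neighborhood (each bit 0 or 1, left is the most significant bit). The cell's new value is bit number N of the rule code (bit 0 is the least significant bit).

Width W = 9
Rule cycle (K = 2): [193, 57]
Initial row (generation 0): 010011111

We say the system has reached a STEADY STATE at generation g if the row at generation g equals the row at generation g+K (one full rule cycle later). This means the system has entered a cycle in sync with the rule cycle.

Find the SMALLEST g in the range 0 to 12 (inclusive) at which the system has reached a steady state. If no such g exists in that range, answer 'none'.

Answer: none

Derivation:
Gen 0: 010011111
Gen 1 (rule 193): 000001111
Gen 2 (rule 57): 111101000
Gen 3 (rule 193): 011100011
Gen 4 (rule 57): 010011010
Gen 5 (rule 193): 000001000
Gen 6 (rule 57): 111100111
Gen 7 (rule 193): 011100011
Gen 8 (rule 57): 010011010
Gen 9 (rule 193): 000001000
Gen 10 (rule 57): 111100111
Gen 11 (rule 193): 011100011
Gen 12 (rule 57): 010011010
Gen 13 (rule 193): 000001000
Gen 14 (rule 57): 111100111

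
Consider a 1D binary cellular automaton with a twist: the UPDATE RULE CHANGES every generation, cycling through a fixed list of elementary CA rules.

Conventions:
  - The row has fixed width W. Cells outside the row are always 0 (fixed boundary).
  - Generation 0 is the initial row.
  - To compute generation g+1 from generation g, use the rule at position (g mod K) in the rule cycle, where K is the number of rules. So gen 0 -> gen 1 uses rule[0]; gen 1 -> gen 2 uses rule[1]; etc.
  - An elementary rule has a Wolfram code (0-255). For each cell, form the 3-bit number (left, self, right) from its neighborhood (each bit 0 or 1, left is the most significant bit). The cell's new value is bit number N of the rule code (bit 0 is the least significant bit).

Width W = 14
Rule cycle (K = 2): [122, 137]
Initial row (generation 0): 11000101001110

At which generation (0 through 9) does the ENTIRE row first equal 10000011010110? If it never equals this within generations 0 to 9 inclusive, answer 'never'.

Answer: 7

Derivation:
Gen 0: 11000101001110
Gen 1 (rule 122): 11101010111011
Gen 2 (rule 137): 11000000110010
Gen 3 (rule 122): 11100001111101
Gen 4 (rule 137): 11001101111000
Gen 5 (rule 122): 11111111001100
Gen 6 (rule 137): 11111110001001
Gen 7 (rule 122): 10000011010110
Gen 8 (rule 137): 00111010000100
Gen 9 (rule 122): 01101101001010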